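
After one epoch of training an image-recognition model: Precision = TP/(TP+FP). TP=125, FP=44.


Precision = TP/(TP+FP)
= 125/(125+44)
= 125/169 = 73.96%

73.96%


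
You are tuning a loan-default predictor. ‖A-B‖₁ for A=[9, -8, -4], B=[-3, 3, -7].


d = |9+ 3| + |-8-3| + |-4+ 7|
  = 12 + 11 + 3
  = 26

26


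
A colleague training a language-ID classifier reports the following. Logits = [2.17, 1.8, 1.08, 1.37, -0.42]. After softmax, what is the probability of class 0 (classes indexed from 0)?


Exponentials: e^2.17=8.7583, e^1.8=6.0496, e^1.08=2.9447, e^1.37=3.9354, e^-0.42=0.657
Sum = 22.345
Softmax = [0.392, 0.2707, 0.1318, 0.1761, 0.0294]
p[0] = 8.7583/22.345 = 0.392

0.392


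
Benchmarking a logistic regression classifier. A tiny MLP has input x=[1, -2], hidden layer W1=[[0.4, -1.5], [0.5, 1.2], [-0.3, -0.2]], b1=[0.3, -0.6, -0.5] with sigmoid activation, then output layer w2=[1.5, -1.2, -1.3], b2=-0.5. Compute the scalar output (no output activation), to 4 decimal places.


z1[0] = (0.4)·(1) + (-1.5)·(-2) + 0.3 = 3.7
z1[1] = (0.5)·(1) + (1.2)·(-2) - 0.6 = -2.5
z1[2] = (-0.3)·(1) + (-0.2)·(-2) - 0.5 = -0.4
h = sigmoid(z1) = [0.9759, 0.0759, 0.4013]
output = (1.5)·(0.9759) + (-1.2)·(0.0759) + (-1.3)·(0.4013) - 0.5 = 0.3511

0.3511


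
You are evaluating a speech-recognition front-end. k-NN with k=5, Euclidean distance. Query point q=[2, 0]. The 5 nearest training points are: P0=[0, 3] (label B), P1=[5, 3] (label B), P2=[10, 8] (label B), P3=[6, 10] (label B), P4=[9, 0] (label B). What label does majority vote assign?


d(q,P0) = 3.6056  (label B)
d(q,P1) = 4.2426  (label B)
d(q,P2) = 11.3137  (label B)
d(q,P3) = 10.7703  (label B)
d(q,P4) = 7.0  (label B)
Votes: A=0, B=5
Majority → B

B


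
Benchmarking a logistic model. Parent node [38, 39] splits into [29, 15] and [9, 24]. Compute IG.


Parent = [38, 39], H_parent = 0.9999
H_left = 0.9257 (n=44), H_right = 0.8454 (n=33)
H_children = (44/77)·0.9257 + (33/77)·0.8454 = 0.8913
IG = 0.9999 - 0.8913 = 0.1086

0.1086


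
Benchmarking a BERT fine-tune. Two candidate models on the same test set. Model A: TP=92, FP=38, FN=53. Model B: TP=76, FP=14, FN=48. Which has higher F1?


Model A: P=92/130=0.7077, R=92/145=0.6345, F1=2PR/(P+R)=2TP/(2TP+FP+FN)=184/275=0.6691
Model B: P=76/90=0.8444, R=76/124=0.6129, F1=2PR/(P+R)=2TP/(2TP+FP+FN)=152/214=0.7103
0.6691 < 0.7103 → Model B

Model B


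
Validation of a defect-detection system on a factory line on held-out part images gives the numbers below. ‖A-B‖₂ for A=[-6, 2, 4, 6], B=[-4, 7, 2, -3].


d = √((-6+ 4)² + (2-7)² + (4-2)² + (6+ 3)²)
  = √(4 + 25 + 4 + 81)
  = √114 = 10.6771

10.6771


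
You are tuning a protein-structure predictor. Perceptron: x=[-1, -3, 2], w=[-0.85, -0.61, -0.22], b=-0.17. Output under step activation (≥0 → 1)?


z = (-1)·(-0.85) + (-3)·(-0.61) + (2)·(-0.22) - 0.17
  = 2.07
step(z) = 1 (z≥0)

1


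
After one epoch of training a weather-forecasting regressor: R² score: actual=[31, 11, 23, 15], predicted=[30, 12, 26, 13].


ȳ = 20
SS_res = Σ(y-ŷ)² = 15
SS_tot = Σ(y-ȳ)² = 236
R² = 1 - SS_res/SS_tot = 1 - 0.0636 = 0.9364

0.9364


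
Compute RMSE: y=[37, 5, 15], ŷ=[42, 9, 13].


MSE = 45/3 = 15
RMSE = √(45/3) = 3.873

3.873


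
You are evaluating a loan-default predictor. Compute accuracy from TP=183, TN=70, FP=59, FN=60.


Accuracy = (TP+TN)/(TP+TN+FP+FN)
= (183+70)/(372)
= 253/372 = 68.01%

68.01%


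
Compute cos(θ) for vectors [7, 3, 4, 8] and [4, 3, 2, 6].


A·B = 7·4 + 3·3 + 4·2 + 8·6 = 93
‖A‖ = √138 = 11.7473, ‖B‖ = √65 = 8.0623
cos = 93/(√138·√65) = 93/√8970 = 0.9819

0.9819


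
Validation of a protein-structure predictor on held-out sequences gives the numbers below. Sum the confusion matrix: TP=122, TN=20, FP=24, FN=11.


Total = TP + TN + FP + FN
= 122 + 20 + 24 + 11
= 177
(Predicted positive: 146, predicted negative: 31)

177


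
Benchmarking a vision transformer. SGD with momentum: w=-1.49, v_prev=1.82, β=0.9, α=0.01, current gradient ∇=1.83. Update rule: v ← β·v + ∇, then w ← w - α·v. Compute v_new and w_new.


v_new = 0.9·1.82 + 1.83 = 1.638 + 1.83 = 3.468
w_new = -1.49 - 0.01·3.468 = -1.49 - 0.03468 = -1.52468

v_new=3.468, w_new=-1.52468


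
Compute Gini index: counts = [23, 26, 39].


Probabilities: [23/88, 26/88, 39/88] ≈ [0.2614, 0.2955, 0.4432]
Σpᵢ² = (529 + 676 + 1521)/88² = 2726/7744
Gini = 1 - Σpᵢ² = 1 - 2726/7744 = 0.648

0.648


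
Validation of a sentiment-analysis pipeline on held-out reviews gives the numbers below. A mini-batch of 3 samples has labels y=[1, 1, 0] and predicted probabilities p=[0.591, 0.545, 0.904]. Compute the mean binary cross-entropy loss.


L[0] = -ln(0.591) = 0.5259
L[1] = -ln(0.545) = 0.607
L[2] = -ln(1-0.904) = -ln(0.096) = 2.3434
mean = (0.5259 + 0.607 + 2.3434)/3 = 1.1588

1.1588


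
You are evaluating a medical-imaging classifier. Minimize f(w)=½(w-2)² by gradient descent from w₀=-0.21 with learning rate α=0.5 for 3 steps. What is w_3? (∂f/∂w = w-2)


step 1: grad = -0.21-2 = -2.21; w = -0.21 - 0.5·(-2.21) = 0.895
step 2: grad = 0.895-2 = -1.105; w = 0.895 - 0.5·(-1.105) = 1.4475
step 3: grad = 1.4475-2 = -0.5525; w = 1.4475 - 0.5·(-0.5525) = 1.72375

1.72375


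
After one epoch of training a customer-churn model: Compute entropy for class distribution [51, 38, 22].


Probabilities: [51/111, 38/111, 22/111] ≈ [0.4595, 0.3423, 0.1982]
H = -((51/111)·log₂(51/111) + (38/111)·log₂(38/111) + (22/111)·log₂(22/111))
  = 1.5077 bits

1.5077 bits


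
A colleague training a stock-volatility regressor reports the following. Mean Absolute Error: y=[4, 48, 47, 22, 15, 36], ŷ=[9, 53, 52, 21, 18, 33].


Absolute errors: |4-9|=5, |48-53|=5, |47-52|=5, |22-21|=1, |15-18|=3, |36-33|=3
Sum = 22
MAE = 22/6 = 11/3

11/3


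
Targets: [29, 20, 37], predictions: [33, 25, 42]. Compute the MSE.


Squared errors: (29-33)²=16, (20-25)²=25, (37-42)²=25
Sum = 66
MSE = 66/3 = 22

22


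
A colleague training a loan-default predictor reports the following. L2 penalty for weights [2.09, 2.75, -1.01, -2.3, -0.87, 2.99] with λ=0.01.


‖w‖₂² = (2.09)² + (2.75)² + (-1.01)² + (-2.3)² + (-0.87)² + (2.99)²
     = 4.3681 + 7.5625 + 1.0201 + 5.29 + 0.7569 + 8.9401
     = 27.9377
λ·‖w‖₂² = 0.01·27.9377 = 0.279377

0.279377


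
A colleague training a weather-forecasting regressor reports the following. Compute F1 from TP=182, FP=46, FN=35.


Precision = 182/228 = 0.7982
Recall = 182/217 = 0.8387
F1 = 2·P·R/(P+R) = 2·TP/(2·TP+FP+FN) = 364/(364+46+35) = 364/445 = 0.818

0.818


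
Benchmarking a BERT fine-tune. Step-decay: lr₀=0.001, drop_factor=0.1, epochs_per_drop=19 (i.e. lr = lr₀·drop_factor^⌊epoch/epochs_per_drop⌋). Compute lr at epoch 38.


n_drops = ⌊38/19⌋ = 2
lr = 0.001·0.1^2 = 0.001·0.01 = 0.00001

0.00001


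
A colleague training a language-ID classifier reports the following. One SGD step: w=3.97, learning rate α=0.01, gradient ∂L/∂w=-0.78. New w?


w_new = w - α·∇
= 3.97 - 0.01·-0.78
= 3.97 + 0.0078
= 3.9778

3.9778


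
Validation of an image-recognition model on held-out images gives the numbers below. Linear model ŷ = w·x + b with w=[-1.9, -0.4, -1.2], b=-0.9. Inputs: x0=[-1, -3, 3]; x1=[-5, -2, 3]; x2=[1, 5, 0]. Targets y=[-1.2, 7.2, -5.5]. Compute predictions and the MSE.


ŷ0 = (-1.9)·(-1) + (-0.4)·(-3) + (-1.2)·(3) - 0.9 = -1.4
ŷ1 = (-1.9)·(-5) + (-0.4)·(-2) + (-1.2)·(3) - 0.9 = 5.8
ŷ2 = (-1.9)·(1) + (-0.4)·(5) + (-1.2)·(0) - 0.9 = -4.8
errors² = [0.04, 1.96, 0.49]
MSE = 2.4900/3 = 0.83

0.83


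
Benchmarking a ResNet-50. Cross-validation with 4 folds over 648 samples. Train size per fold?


Fold size = 648/4 = 162
Training per fold = 648 - 162 = 486

486


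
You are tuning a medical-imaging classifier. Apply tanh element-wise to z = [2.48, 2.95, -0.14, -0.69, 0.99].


tanh(2.48) = 0.9861
tanh(2.95) = 0.9945
tanh(-0.14) = -0.1391
tanh(-0.69) = -0.598
tanh(0.99) = 0.7574
result = [0.9861, 0.9945, -0.1391, -0.598, 0.7574]

[0.9861, 0.9945, -0.1391, -0.598, 0.7574]


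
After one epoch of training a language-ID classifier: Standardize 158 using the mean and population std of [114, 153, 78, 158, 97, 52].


μ = 108.6667, σ = 38.1124
z = (158 - 108.6667)/38.1124 = 1.2944

1.2944


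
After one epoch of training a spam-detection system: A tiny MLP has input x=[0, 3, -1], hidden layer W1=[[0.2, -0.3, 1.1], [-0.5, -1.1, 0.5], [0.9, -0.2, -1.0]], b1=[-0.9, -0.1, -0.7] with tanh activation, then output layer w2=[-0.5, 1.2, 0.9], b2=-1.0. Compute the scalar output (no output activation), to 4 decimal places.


z1[0] = (0.2)·(0) + (-0.3)·(3) + (1.1)·(-1) - 0.9 = -2.9
z1[1] = (-0.5)·(0) + (-1.1)·(3) + (0.5)·(-1) - 0.1 = -3.9
z1[2] = (0.9)·(0) + (-0.2)·(3) + (-1.0)·(-1) - 0.7 = -0.3
h = tanh(z1) = [-0.994, -0.9992, -0.2913]
output = (-0.5)·(-0.994) + (1.2)·(-0.9992) + (0.9)·(-0.2913) - 1.0 = -1.9642

-1.9642


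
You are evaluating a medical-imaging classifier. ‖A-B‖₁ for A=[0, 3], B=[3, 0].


d = |0-3| + |3-0|
  = 3 + 3
  = 6

6


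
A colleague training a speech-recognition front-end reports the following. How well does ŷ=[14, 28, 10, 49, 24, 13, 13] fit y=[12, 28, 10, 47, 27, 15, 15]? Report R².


ȳ = 22
SS_res = Σ(y-ŷ)² = 25
SS_tot = Σ(y-ȳ)² = 1028
R² = 1 - SS_res/SS_tot = 1 - 0.0243 = 0.9757

0.9757


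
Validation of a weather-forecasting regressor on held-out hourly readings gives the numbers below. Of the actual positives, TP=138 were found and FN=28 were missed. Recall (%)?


Recall = TP/(TP+FN)
= 138/(138+28)
= 138/166 = 83.13%

83.13%


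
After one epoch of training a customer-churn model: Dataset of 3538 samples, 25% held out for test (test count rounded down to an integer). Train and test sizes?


Test = ⌊3538·25/100⌋ = 884
Train = 3538 - 884 = 2654

Train: 2654, Test: 884


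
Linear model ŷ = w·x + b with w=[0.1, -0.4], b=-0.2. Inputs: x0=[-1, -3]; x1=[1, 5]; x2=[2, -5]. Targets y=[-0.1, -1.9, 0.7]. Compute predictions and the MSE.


ŷ0 = (0.1)·(-1) + (-0.4)·(-3) - 0.2 = 0.9
ŷ1 = (0.1)·(1) + (-0.4)·(5) - 0.2 = -2.1
ŷ2 = (0.1)·(2) + (-0.4)·(-5) - 0.2 = 2.0
errors² = [1.0, 0.04, 1.69]
MSE = 2.7300/3 = 0.91

0.91


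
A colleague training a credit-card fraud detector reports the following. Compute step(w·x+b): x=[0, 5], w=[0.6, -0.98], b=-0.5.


z = (0)·(0.6) + (5)·(-0.98) - 0.5
  = -5.4
step(z) = 0 (z<0)

0


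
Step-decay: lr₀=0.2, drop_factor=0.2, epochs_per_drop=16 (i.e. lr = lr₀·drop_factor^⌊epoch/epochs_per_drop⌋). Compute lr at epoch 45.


n_drops = ⌊45/16⌋ = 2
lr = 0.2·0.2^2 = 0.2·0.04 = 0.008

0.008


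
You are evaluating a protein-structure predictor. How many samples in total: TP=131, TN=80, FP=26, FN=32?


Total = TP + TN + FP + FN
= 131 + 80 + 26 + 32
= 269
(Predicted positive: 157, predicted negative: 112)

269


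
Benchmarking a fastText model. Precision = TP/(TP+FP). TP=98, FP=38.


Precision = TP/(TP+FP)
= 98/(98+38)
= 98/136 = 72.06%

72.06%


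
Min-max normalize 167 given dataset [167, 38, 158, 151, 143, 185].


min=38, max=185
(167-38)/(185-38) = 129/147 = 0.8776

0.8776


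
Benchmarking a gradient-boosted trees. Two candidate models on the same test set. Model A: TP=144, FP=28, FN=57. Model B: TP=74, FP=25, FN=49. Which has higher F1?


Model A: P=144/172=0.8372, R=144/201=0.7164, F1=2PR/(P+R)=2TP/(2TP+FP+FN)=288/373=0.7721
Model B: P=74/99=0.7475, R=74/123=0.6016, F1=2PR/(P+R)=2TP/(2TP+FP+FN)=148/222=0.6667
0.7721 > 0.6667 → Model A

Model A


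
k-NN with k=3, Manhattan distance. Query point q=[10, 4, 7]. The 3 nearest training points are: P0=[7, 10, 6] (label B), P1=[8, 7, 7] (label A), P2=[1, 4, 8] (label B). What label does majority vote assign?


d(q,P0) = 10  (label B)
d(q,P1) = 5  (label A)
d(q,P2) = 10  (label B)
Votes: A=1, B=2
Majority → B

B


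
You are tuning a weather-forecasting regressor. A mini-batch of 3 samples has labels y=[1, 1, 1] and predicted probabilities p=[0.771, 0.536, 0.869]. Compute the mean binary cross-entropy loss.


L[0] = -ln(0.771) = 0.2601
L[1] = -ln(0.536) = 0.6236
L[2] = -ln(0.869) = 0.1404
mean = (0.2601 + 0.6236 + 0.1404)/3 = 0.3414

0.3414


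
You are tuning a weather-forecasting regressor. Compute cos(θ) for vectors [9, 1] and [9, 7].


A·B = 9·9 + 1·7 = 88
‖A‖ = √82 = 9.0554, ‖B‖ = √130 = 11.4018
cos = 88/(√82·√130) = 88/√10660 = 0.8523

0.8523


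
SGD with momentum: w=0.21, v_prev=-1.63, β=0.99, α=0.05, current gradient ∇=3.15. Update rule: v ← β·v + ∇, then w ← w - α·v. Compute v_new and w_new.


v_new = 0.99·-1.63 + 3.15 = -1.6137 + 3.15 = 1.5363
w_new = 0.21 - 0.05·1.5363 = 0.21 - 0.076815 = 0.133185

v_new=1.5363, w_new=0.133185


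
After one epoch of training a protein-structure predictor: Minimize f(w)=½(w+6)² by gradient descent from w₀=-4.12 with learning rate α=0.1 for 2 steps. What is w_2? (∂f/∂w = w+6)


step 1: grad = -4.12+6 = 1.88; w = -4.12 - 0.1·(1.88) = -4.308
step 2: grad = -4.308+6 = 1.692; w = -4.308 - 0.1·(1.692) = -4.4772

-4.4772


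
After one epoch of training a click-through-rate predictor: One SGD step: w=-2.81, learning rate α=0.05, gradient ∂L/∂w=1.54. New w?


w_new = w - α·∇
= -2.81 - 0.05·1.54
= -2.81 - 0.077
= -2.887

-2.887


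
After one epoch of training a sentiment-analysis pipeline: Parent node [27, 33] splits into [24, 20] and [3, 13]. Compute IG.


Parent = [27, 33], H_parent = 0.9928
H_left = 0.994 (n=44), H_right = 0.6962 (n=16)
H_children = (44/60)·0.994 + (16/60)·0.6962 = 0.9146
IG = 0.9928 - 0.9146 = 0.0782

0.0782


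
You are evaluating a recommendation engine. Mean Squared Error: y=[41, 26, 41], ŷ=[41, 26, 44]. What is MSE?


Squared errors: (41-41)²=0, (26-26)²=0, (41-44)²=9
Sum = 9
MSE = 9/3 = 3

3


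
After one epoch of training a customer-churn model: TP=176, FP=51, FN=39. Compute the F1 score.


Precision = 176/227 = 0.7753
Recall = 176/215 = 0.8186
F1 = 2·P·R/(P+R) = 2·TP/(2·TP+FP+FN) = 352/(352+51+39) = 352/442 = 0.7964

0.7964


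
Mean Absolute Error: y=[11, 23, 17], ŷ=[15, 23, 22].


Absolute errors: |11-15|=4, |23-23|=0, |17-22|=5
Sum = 9
MAE = 9/3 = 3

3


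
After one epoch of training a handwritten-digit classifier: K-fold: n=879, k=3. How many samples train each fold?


Fold size = 879/3 = 293
Training per fold = 879 - 293 = 586

586


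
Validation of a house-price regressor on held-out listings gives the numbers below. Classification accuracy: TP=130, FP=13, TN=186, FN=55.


Accuracy = (TP+TN)/(TP+TN+FP+FN)
= (130+186)/(384)
= 316/384 = 82.29%

82.29%


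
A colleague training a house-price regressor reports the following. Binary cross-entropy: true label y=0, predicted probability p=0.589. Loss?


BCE = -[y·ln(p) + (1-y)·ln(1-p)]
= -0 - 1·ln(1-0.589)
= -ln(0.411) = 0.8892

0.8892


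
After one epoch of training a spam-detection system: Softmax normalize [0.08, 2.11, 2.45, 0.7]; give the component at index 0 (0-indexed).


Exponentials: e^0.08=1.0833, e^2.11=8.2482, e^2.45=11.5883, e^0.7=2.0138
Sum = 22.9336
Softmax = [0.0472, 0.3597, 0.5053, 0.0878]
p[0] = 1.0833/22.9336 = 0.0472

0.0472


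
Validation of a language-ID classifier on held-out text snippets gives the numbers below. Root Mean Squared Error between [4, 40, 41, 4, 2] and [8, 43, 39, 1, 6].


MSE = 54/5 = 10.8
RMSE = √(54/5) = 3.2863

3.2863


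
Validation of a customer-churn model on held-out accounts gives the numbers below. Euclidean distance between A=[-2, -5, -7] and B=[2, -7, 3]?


d = √((-2-2)² + (-5+ 7)² + (-7-3)²)
  = √(16 + 4 + 100)
  = √120 = 10.9545

10.9545


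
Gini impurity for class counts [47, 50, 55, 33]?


Probabilities: [47/185, 50/185, 55/185, 33/185] ≈ [0.2541, 0.2703, 0.2973, 0.1784]
Σpᵢ² = (2209 + 2500 + 3025 + 1089)/185² = 8823/34225
Gini = 1 - Σpᵢ² = 1 - 8823/34225 = 0.7422

0.7422


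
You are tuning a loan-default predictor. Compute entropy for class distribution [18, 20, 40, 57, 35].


Probabilities: [18/170, 20/170, 40/170, 57/170, 35/170] ≈ [0.1059, 0.1176, 0.2353, 0.3353, 0.2059]
H = -((18/170)·log₂(18/170) + (20/170)·log₂(20/170) + (40/170)·log₂(40/170) + (57/170)·log₂(57/170) + (35/170)·log₂(35/170))
  = 2.1954 bits

2.1954 bits


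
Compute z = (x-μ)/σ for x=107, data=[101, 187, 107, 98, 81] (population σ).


μ = 114.8, σ = 37.1182
z = (107 - 114.8)/37.1182 = -0.2101

-0.2101


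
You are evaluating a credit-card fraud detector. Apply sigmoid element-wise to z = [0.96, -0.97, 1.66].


σ(0.96) = 1/(1+e^-0.96) = 0.7231
σ(-0.97) = 1/(1+e^0.97) = 0.2749
σ(1.66) = 1/(1+e^-1.66) = 0.8402
result = [0.7231, 0.2749, 0.8402]

[0.7231, 0.2749, 0.8402]


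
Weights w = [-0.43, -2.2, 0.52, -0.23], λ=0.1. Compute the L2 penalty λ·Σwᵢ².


‖w‖₂² = (-0.43)² + (-2.2)² + (0.52)² + (-0.23)²
     = 0.1849 + 4.84 + 0.2704 + 0.0529
     = 5.3482
λ·‖w‖₂² = 0.1·5.3482 = 0.53482

0.53482


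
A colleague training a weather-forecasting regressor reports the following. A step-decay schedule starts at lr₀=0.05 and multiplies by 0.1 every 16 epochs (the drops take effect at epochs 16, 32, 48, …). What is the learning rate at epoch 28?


n_drops = ⌊28/16⌋ = 1
lr = 0.05·0.1^1 = 0.05·0.1 = 0.005

0.005


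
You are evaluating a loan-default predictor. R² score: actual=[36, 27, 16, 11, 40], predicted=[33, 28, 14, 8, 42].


ȳ = 26
SS_res = Σ(y-ŷ)² = 27
SS_tot = Σ(y-ȳ)² = 622
R² = 1 - SS_res/SS_tot = 1 - 0.0434 = 0.9566

0.9566


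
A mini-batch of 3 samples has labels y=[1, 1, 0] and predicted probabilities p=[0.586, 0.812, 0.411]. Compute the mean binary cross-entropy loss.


L[0] = -ln(0.586) = 0.5344
L[1] = -ln(0.812) = 0.2083
L[2] = -ln(1-0.411) = -ln(0.589) = 0.5293
mean = (0.5344 + 0.2083 + 0.5293)/3 = 0.424

0.424


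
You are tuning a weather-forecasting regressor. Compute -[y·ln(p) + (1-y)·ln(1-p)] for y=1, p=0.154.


BCE = -[y·ln(p) + (1-y)·ln(1-p)]
= -1·ln(0.154) - 0
= -ln(0.154) = 1.8708

1.8708


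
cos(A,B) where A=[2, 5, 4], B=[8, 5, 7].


A·B = 2·8 + 5·5 + 4·7 = 69
‖A‖ = √45 = 6.7082, ‖B‖ = √138 = 11.7473
cos = 69/(√45·√138) = 69/√6210 = 0.8756

0.8756


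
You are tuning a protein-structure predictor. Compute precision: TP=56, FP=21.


Precision = TP/(TP+FP)
= 56/(56+21)
= 56/77 = 72.73%

72.73%


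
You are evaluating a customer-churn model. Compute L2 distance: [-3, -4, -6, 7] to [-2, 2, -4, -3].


d = √((-3+ 2)² + (-4-2)² + (-6+ 4)² + (7+ 3)²)
  = √(1 + 36 + 4 + 100)
  = √141 = 11.8743

11.8743


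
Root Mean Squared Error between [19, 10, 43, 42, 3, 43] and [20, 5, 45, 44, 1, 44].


MSE = 39/6 = 6.5
RMSE = √(39/6) = 2.5495

2.5495


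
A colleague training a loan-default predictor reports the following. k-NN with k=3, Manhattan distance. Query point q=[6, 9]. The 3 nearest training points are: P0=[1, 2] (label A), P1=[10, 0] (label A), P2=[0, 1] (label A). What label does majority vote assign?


d(q,P0) = 12  (label A)
d(q,P1) = 13  (label A)
d(q,P2) = 14  (label A)
Votes: A=3, B=0
Majority → A

A


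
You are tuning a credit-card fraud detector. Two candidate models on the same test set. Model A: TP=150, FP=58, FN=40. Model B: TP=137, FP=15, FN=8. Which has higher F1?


Model A: P=150/208=0.7212, R=150/190=0.7895, F1=2PR/(P+R)=2TP/(2TP+FP+FN)=300/398=0.7538
Model B: P=137/152=0.9013, R=137/145=0.9448, F1=2PR/(P+R)=2TP/(2TP+FP+FN)=274/297=0.9226
0.7538 < 0.9226 → Model B

Model B


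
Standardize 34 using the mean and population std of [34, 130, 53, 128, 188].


μ = 106.6, σ = 56.1697
z = (34 - 106.6)/56.1697 = -1.2925

-1.2925


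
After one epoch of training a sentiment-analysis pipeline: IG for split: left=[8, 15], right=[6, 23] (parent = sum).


Parent = [14, 38], H_parent = 0.8404
H_left = 0.9321 (n=23), H_right = 0.7355 (n=29)
H_children = (23/52)·0.9321 + (29/52)·0.7355 = 0.8225
IG = 0.8404 - 0.8225 = 0.0179

0.0179


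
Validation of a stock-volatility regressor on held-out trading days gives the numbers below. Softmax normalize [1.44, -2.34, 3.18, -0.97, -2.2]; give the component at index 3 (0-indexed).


Exponentials: e^1.44=4.2207, e^-2.34=0.0963, e^3.18=24.0468, e^-0.97=0.3791, e^-2.2=0.1108
Sum = 28.8537
Softmax = [0.1463, 0.0033, 0.8334, 0.0131, 0.0038]
p[3] = 0.3791/28.8537 = 0.0131

0.0131


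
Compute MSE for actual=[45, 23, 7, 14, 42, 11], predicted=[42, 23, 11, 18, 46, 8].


Squared errors: (45-42)²=9, (23-23)²=0, (7-11)²=16, (14-18)²=16, (42-46)²=16, (11-8)²=9
Sum = 66
MSE = 66/6 = 11

11


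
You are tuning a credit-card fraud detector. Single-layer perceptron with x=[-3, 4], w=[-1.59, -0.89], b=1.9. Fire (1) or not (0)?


z = (-3)·(-1.59) + (4)·(-0.89) + 1.9
  = 3.11
step(z) = 1 (z≥0)

1


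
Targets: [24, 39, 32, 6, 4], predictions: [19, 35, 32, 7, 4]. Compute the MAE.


Absolute errors: |24-19|=5, |39-35|=4, |32-32|=0, |6-7|=1, |4-4|=0
Sum = 10
MAE = 10/5 = 2

2


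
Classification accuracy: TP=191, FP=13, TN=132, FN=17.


Accuracy = (TP+TN)/(TP+TN+FP+FN)
= (191+132)/(353)
= 323/353 = 91.5%

91.5%


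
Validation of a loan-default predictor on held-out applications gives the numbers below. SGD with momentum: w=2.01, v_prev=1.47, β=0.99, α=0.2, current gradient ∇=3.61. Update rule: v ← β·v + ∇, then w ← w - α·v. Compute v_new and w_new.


v_new = 0.99·1.47 + 3.61 = 1.4553 + 3.61 = 5.0653
w_new = 2.01 - 0.2·5.0653 = 2.01 - 1.01306 = 0.99694

v_new=5.0653, w_new=0.99694


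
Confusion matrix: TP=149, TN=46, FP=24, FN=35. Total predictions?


Total = TP + TN + FP + FN
= 149 + 46 + 24 + 35
= 254
(Predicted positive: 173, predicted negative: 81)

254


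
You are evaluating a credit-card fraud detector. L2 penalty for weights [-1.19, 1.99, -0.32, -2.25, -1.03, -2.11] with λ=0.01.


‖w‖₂² = (-1.19)² + (1.99)² + (-0.32)² + (-2.25)² + (-1.03)² + (-2.11)²
     = 1.4161 + 3.9601 + 0.1024 + 5.0625 + 1.0609 + 4.4521
     = 16.0541
λ·‖w‖₂² = 0.01·16.0541 = 0.160541

0.160541


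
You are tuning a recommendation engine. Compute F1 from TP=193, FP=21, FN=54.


Precision = 193/214 = 0.9019
Recall = 193/247 = 0.7814
F1 = 2·P·R/(P+R) = 2·TP/(2·TP+FP+FN) = 386/(386+21+54) = 386/461 = 0.8373

0.8373


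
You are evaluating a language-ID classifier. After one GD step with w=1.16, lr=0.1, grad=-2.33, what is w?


w_new = w - α·∇
= 1.16 - 0.1·-2.33
= 1.16 + 0.233
= 1.393

1.393


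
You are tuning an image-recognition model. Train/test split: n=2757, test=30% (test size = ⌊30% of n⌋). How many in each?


Test = ⌊2757·30/100⌋ = 827
Train = 2757 - 827 = 1930

Train: 1930, Test: 827


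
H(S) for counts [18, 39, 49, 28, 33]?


Probabilities: [18/167, 39/167, 49/167, 28/167, 33/167] ≈ [0.1078, 0.2335, 0.2934, 0.1677, 0.1976]
H = -((18/167)·log₂(18/167) + (39/167)·log₂(39/167) + (49/167)·log₂(49/167) + (28/167)·log₂(28/167) + (33/167)·log₂(33/167))
  = 2.2497 bits

2.2497 bits


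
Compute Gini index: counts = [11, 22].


Probabilities: [11/33, 22/33] ≈ [0.3333, 0.6667]
Σpᵢ² = (121 + 484)/33² = 605/1089
Gini = 1 - Σpᵢ² = 1 - 605/1089 = 0.4444

0.4444


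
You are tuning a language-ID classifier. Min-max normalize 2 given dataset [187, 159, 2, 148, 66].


min=2, max=187
(2-2)/(187-2) = 0/185 = 0.0

0.0


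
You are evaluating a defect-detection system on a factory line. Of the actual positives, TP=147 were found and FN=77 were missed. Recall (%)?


Recall = TP/(TP+FN)
= 147/(147+77)
= 147/224 = 65.62%

65.62%


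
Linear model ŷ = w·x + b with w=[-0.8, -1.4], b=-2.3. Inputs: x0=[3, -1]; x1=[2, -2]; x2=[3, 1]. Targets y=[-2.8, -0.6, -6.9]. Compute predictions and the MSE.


ŷ0 = (-0.8)·(3) + (-1.4)·(-1) - 2.3 = -3.3
ŷ1 = (-0.8)·(2) + (-1.4)·(-2) - 2.3 = -1.1
ŷ2 = (-0.8)·(3) + (-1.4)·(1) - 2.3 = -6.1
errors² = [0.25, 0.25, 0.64]
MSE = 1.1400/3 = 0.38

0.38


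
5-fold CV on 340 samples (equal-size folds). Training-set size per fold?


Fold size = 340/5 = 68
Training per fold = 340 - 68 = 272

272


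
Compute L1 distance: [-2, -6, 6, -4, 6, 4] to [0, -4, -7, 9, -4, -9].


d = |-2-0| + |-6+ 4| + |6+ 7| + |-4-9| + |6+ 4| + |4+ 9|
  = 2 + 2 + 13 + 13 + 10 + 13
  = 53

53


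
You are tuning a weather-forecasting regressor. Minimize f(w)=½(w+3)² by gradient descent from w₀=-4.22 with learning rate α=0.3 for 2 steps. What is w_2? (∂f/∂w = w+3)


step 1: grad = -4.22+3 = -1.22; w = -4.22 - 0.3·(-1.22) = -3.854
step 2: grad = -3.854+3 = -0.854; w = -3.854 - 0.3·(-0.854) = -3.5978

-3.5978


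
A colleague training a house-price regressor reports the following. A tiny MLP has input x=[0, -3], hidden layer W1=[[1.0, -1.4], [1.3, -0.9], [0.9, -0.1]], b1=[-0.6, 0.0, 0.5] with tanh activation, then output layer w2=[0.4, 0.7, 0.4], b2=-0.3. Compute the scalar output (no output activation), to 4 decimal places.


z1[0] = (1.0)·(0) + (-1.4)·(-3) - 0.6 = 3.6
z1[1] = (1.3)·(0) + (-0.9)·(-3) + 0.0 = 2.7
z1[2] = (0.9)·(0) + (-0.1)·(-3) + 0.5 = 0.8
h = tanh(z1) = [0.9985, 0.991, 0.664]
output = (0.4)·(0.9985) + (0.7)·(0.991) + (0.4)·(0.664) - 0.3 = 1.0587

1.0587


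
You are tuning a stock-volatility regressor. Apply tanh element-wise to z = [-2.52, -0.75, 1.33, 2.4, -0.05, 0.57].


tanh(-2.52) = -0.9871
tanh(-0.75) = -0.6351
tanh(1.33) = 0.8692
tanh(2.4) = 0.9837
tanh(-0.05) = -0.05
tanh(0.57) = 0.5154
result = [-0.9871, -0.6351, 0.8692, 0.9837, -0.05, 0.5154]

[-0.9871, -0.6351, 0.8692, 0.9837, -0.05, 0.5154]


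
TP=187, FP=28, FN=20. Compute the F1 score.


Precision = 187/215 = 0.8698
Recall = 187/207 = 0.9034
F1 = 2·P·R/(P+R) = 2·TP/(2·TP+FP+FN) = 374/(374+28+20) = 374/422 = 0.8863

0.8863


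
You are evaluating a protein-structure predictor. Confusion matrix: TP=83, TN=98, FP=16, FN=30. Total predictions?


Total = TP + TN + FP + FN
= 83 + 98 + 16 + 30
= 227
(Predicted positive: 99, predicted negative: 128)

227


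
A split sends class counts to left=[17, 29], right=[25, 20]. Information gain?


Parent = [42, 49], H_parent = 0.9957
H_left = 0.9503 (n=46), H_right = 0.9911 (n=45)
H_children = (46/91)·0.9503 + (45/91)·0.9911 = 0.9705
IG = 0.9957 - 0.9705 = 0.0252

0.0252


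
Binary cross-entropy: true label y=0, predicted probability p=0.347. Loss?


BCE = -[y·ln(p) + (1-y)·ln(1-p)]
= -0 - 1·ln(1-0.347)
= -ln(0.653) = 0.4262

0.4262


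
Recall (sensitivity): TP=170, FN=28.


Recall = TP/(TP+FN)
= 170/(170+28)
= 170/198 = 85.86%

85.86%


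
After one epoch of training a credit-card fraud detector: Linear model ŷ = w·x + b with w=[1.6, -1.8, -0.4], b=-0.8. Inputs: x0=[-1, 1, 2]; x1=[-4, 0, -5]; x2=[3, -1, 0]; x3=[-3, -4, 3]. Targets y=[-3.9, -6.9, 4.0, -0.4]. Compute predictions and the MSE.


ŷ0 = (1.6)·(-1) + (-1.8)·(1) + (-0.4)·(2) - 0.8 = -5.0
ŷ1 = (1.6)·(-4) + (-1.8)·(0) + (-0.4)·(-5) - 0.8 = -5.2
ŷ2 = (1.6)·(3) + (-1.8)·(-1) + (-0.4)·(0) - 0.8 = 5.8
ŷ3 = (1.6)·(-3) + (-1.8)·(-4) + (-0.4)·(3) - 0.8 = 0.4
errors² = [1.21, 2.89, 3.24, 0.64]
MSE = 7.9800/4 = 1.995

1.995


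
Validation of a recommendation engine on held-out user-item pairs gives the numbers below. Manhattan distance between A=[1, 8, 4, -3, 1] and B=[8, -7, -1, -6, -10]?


d = |1-8| + |8+ 7| + |4+ 1| + |-3+ 6| + |1+ 10|
  = 7 + 15 + 5 + 3 + 11
  = 41

41


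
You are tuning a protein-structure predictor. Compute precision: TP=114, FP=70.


Precision = TP/(TP+FP)
= 114/(114+70)
= 114/184 = 61.96%

61.96%


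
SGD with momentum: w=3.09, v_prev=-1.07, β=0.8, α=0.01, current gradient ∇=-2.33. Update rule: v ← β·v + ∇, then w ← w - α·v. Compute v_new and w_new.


v_new = 0.8·-1.07 - 2.33 = -0.856 - 2.33 = -3.186
w_new = 3.09 - 0.01·-3.186 = 3.09 + 0.03186 = 3.12186

v_new=-3.186, w_new=3.12186


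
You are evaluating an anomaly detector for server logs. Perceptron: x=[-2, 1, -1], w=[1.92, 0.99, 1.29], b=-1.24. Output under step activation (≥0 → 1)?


z = (-2)·(1.92) + (1)·(0.99) + (-1)·(1.29) - 1.24
  = -5.38
step(z) = 0 (z<0)

0


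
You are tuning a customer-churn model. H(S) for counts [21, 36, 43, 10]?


Probabilities: [21/110, 36/110, 43/110, 10/110] ≈ [0.1909, 0.3273, 0.3909, 0.0909]
H = -((21/110)·log₂(21/110) + (36/110)·log₂(36/110) + (43/110)·log₂(43/110) + (10/110)·log₂(10/110))
  = 1.8277 bits

1.8277 bits


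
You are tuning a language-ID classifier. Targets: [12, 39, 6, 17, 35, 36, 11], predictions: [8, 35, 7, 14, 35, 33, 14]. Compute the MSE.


Squared errors: (12-8)²=16, (39-35)²=16, (6-7)²=1, (17-14)²=9, (35-35)²=0, (36-33)²=9, (11-14)²=9
Sum = 60
MSE = 60/7 = 60/7

60/7


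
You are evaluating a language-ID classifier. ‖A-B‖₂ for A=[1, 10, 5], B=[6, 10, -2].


d = √((1-6)² + (10-10)² + (5+ 2)²)
  = √(25 + 0 + 49)
  = √74 = 8.6023

8.6023


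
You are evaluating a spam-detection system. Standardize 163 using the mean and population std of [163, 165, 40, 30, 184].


μ = 116.4, σ = 66.9406
z = (163 - 116.4)/66.9406 = 0.6961

0.6961


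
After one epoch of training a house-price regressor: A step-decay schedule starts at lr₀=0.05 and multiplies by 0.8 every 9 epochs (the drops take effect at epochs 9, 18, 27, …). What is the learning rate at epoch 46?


n_drops = ⌊46/9⌋ = 5
lr = 0.05·0.8^5 = 0.05·0.32768 = 0.016384

0.016384


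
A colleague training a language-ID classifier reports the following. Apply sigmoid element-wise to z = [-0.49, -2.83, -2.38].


σ(-0.49) = 1/(1+e^0.49) = 0.3799
σ(-2.83) = 1/(1+e^2.83) = 0.0557
σ(-2.38) = 1/(1+e^2.38) = 0.0847
result = [0.3799, 0.0557, 0.0847]

[0.3799, 0.0557, 0.0847]


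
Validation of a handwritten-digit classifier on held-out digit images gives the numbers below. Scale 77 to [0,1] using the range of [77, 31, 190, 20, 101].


min=20, max=190
(77-20)/(190-20) = 57/170 = 0.3353

0.3353


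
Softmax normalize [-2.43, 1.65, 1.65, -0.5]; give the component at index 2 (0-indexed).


Exponentials: e^-2.43=0.088, e^1.65=5.207, e^1.65=5.207, e^-0.5=0.6065
Sum = 11.1085
Softmax = [0.0079, 0.4687, 0.4687, 0.0546]
p[2] = 5.207/11.1085 = 0.4687

0.4687


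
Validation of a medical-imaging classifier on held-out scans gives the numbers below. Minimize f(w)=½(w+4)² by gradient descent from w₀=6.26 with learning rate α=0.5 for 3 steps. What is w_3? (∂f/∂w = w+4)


step 1: grad = 6.26+4 = 10.26; w = 6.26 - 0.5·(10.26) = 1.13
step 2: grad = 1.13+4 = 5.13; w = 1.13 - 0.5·(5.13) = -1.435
step 3: grad = -1.435+4 = 2.565; w = -1.435 - 0.5·(2.565) = -2.7175

-2.7175


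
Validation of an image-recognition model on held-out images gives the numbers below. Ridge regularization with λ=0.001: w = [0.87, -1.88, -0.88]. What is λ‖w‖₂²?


‖w‖₂² = (0.87)² + (-1.88)² + (-0.88)²
     = 0.7569 + 3.5344 + 0.7744
     = 5.0657
λ·‖w‖₂² = 0.001·5.0657 = 0.005066

0.005066


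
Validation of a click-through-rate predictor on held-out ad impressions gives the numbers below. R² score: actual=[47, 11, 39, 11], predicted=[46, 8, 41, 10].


ȳ = 27
SS_res = Σ(y-ŷ)² = 15
SS_tot = Σ(y-ȳ)² = 1056
R² = 1 - SS_res/SS_tot = 1 - 0.0142 = 0.9858

0.9858


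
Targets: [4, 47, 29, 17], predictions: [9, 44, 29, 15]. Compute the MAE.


Absolute errors: |4-9|=5, |47-44|=3, |29-29|=0, |17-15|=2
Sum = 10
MAE = 10/4 = 5/2

5/2


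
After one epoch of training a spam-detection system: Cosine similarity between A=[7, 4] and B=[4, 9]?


A·B = 7·4 + 4·9 = 64
‖A‖ = √65 = 8.0623, ‖B‖ = √97 = 9.8489
cos = 64/(√65·√97) = 64/√6305 = 0.806

0.806


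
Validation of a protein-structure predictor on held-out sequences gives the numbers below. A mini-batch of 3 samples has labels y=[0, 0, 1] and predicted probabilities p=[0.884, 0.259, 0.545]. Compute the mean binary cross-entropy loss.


L[0] = -ln(1-0.884) = -ln(0.116) = 2.1542
L[1] = -ln(1-0.259) = -ln(0.741) = 0.2998
L[2] = -ln(0.545) = 0.607
mean = (2.1542 + 0.2998 + 0.607)/3 = 1.0203

1.0203


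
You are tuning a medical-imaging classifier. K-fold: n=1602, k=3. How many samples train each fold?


Fold size = 1602/3 = 534
Training per fold = 1602 - 534 = 1068

1068


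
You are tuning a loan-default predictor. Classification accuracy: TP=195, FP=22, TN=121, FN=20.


Accuracy = (TP+TN)/(TP+TN+FP+FN)
= (195+121)/(358)
= 316/358 = 88.27%

88.27%


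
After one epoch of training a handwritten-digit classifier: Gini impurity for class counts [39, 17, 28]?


Probabilities: [39/84, 17/84, 28/84] ≈ [0.4643, 0.2024, 0.3333]
Σpᵢ² = (1521 + 289 + 784)/84² = 2594/7056
Gini = 1 - Σpᵢ² = 1 - 2594/7056 = 0.6324

0.6324


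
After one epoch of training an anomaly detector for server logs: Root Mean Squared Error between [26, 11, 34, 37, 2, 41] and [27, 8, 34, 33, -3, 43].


MSE = 55/6 = 9.1667
RMSE = √(55/6) = 3.0277

3.0277


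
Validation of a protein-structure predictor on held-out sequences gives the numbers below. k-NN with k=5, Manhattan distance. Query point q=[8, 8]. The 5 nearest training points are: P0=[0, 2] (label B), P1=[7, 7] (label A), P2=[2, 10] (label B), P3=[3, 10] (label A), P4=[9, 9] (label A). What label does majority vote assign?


d(q,P0) = 14  (label B)
d(q,P1) = 2  (label A)
d(q,P2) = 8  (label B)
d(q,P3) = 7  (label A)
d(q,P4) = 2  (label A)
Votes: A=3, B=2
Majority → A

A


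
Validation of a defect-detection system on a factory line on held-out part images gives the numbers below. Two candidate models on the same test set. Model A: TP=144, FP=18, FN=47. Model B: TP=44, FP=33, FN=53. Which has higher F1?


Model A: P=144/162=0.8889, R=144/191=0.7539, F1=2PR/(P+R)=2TP/(2TP+FP+FN)=288/353=0.8159
Model B: P=44/77=0.5714, R=44/97=0.4536, F1=2PR/(P+R)=2TP/(2TP+FP+FN)=88/174=0.5057
0.8159 > 0.5057 → Model A

Model A


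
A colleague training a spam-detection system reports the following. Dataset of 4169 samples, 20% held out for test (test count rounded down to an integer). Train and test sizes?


Test = ⌊4169·20/100⌋ = 833
Train = 4169 - 833 = 3336

Train: 3336, Test: 833


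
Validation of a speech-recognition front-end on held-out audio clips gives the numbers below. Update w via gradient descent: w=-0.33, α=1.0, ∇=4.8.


w_new = w - α·∇
= -0.33 - 1.0·4.8
= -0.33 - 4.8
= -5.13

-5.13


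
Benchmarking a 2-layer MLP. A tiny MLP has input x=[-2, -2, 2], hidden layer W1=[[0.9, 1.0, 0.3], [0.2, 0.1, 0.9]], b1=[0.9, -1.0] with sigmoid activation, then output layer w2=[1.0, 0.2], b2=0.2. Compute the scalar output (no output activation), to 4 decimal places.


z1[0] = (0.9)·(-2) + (1.0)·(-2) + (0.3)·(2) + 0.9 = -2.3
z1[1] = (0.2)·(-2) + (0.1)·(-2) + (0.9)·(2) - 1.0 = 0.2
h = sigmoid(z1) = [0.0911, 0.5498]
output = (1.0)·(0.0911) + (0.2)·(0.5498) + 0.2 = 0.4011

0.4011


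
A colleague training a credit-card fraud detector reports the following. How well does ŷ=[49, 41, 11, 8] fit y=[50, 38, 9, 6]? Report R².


ȳ = 25.75
SS_res = Σ(y-ŷ)² = 18
SS_tot = Σ(y-ȳ)² = 1408.75
R² = 1 - SS_res/SS_tot = 1 - 0.0128 = 0.9872

0.9872


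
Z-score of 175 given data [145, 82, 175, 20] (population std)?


μ = 105.5, σ = 59.693
z = (175 - 105.5)/59.693 = 1.1643

1.1643


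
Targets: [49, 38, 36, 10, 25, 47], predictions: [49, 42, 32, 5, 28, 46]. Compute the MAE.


Absolute errors: |49-49|=0, |38-42|=4, |36-32|=4, |10-5|=5, |25-28|=3, |47-46|=1
Sum = 17
MAE = 17/6 = 17/6

17/6


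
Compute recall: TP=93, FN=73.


Recall = TP/(TP+FN)
= 93/(93+73)
= 93/166 = 56.02%

56.02%


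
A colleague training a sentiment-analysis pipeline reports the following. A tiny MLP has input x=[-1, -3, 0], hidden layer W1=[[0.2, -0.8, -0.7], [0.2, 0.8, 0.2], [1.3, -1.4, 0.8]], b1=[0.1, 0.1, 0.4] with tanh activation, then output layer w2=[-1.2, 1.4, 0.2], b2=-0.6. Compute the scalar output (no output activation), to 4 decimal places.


z1[0] = (0.2)·(-1) + (-0.8)·(-3) + (-0.7)·(0) + 0.1 = 2.3
z1[1] = (0.2)·(-1) + (0.8)·(-3) + (0.2)·(0) + 0.1 = -2.5
z1[2] = (1.3)·(-1) + (-1.4)·(-3) + (0.8)·(0) + 0.4 = 3.3
h = tanh(z1) = [0.9801, -0.9866, 0.9973]
output = (-1.2)·(0.9801) + (1.4)·(-0.9866) + (0.2)·(0.9973) - 0.6 = -2.9579

-2.9579


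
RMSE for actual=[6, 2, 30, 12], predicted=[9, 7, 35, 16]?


MSE = 75/4 = 18.75
RMSE = √(75/4) = 4.3301

4.3301


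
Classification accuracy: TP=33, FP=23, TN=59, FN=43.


Accuracy = (TP+TN)/(TP+TN+FP+FN)
= (33+59)/(158)
= 92/158 = 58.23%

58.23%


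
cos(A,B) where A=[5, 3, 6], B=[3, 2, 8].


A·B = 5·3 + 3·2 + 6·8 = 69
‖A‖ = √70 = 8.3666, ‖B‖ = √77 = 8.775
cos = 69/(√70·√77) = 69/√5390 = 0.9398

0.9398


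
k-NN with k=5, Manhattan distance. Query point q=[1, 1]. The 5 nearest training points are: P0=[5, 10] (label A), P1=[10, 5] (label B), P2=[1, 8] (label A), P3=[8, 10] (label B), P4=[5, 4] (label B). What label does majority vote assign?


d(q,P0) = 13  (label A)
d(q,P1) = 13  (label B)
d(q,P2) = 7  (label A)
d(q,P3) = 16  (label B)
d(q,P4) = 7  (label B)
Votes: A=2, B=3
Majority → B

B


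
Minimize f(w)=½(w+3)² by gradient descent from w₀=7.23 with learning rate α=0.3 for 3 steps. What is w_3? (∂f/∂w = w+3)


step 1: grad = 7.23+3 = 10.23; w = 7.23 - 0.3·(10.23) = 4.161
step 2: grad = 4.161+3 = 7.161; w = 4.161 - 0.3·(7.161) = 2.0127
step 3: grad = 2.0127+3 = 5.0127; w = 2.0127 - 0.3·(5.0127) = 0.50889

0.50889


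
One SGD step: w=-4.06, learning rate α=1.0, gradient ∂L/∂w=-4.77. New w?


w_new = w - α·∇
= -4.06 - 1.0·-4.77
= -4.06 + 4.77
= 0.71

0.71


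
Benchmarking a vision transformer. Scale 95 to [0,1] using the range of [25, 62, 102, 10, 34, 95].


min=10, max=102
(95-10)/(102-10) = 85/92 = 0.9239

0.9239


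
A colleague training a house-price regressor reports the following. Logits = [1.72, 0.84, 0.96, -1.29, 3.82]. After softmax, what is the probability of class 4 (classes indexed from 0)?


Exponentials: e^1.72=5.5845, e^0.84=2.3164, e^0.96=2.6117, e^-1.29=0.2753, e^3.82=45.6042
Sum = 56.3921
Softmax = [0.099, 0.0411, 0.0463, 0.0049, 0.8087]
p[4] = 45.6042/56.3921 = 0.8087

0.8087


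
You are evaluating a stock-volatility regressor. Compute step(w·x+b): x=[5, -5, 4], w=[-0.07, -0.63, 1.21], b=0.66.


z = (5)·(-0.07) + (-5)·(-0.63) + (4)·(1.21) + 0.66
  = 8.3
step(z) = 1 (z≥0)

1


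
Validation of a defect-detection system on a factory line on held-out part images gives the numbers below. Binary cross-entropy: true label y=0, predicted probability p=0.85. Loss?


BCE = -[y·ln(p) + (1-y)·ln(1-p)]
= -0 - 1·ln(1-0.85)
= -ln(0.15) = 1.8971

1.8971


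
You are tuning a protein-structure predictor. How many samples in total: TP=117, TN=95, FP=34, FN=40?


Total = TP + TN + FP + FN
= 117 + 95 + 34 + 40
= 286
(Predicted positive: 151, predicted negative: 135)

286


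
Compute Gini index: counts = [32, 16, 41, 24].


Probabilities: [32/113, 16/113, 41/113, 24/113] ≈ [0.2832, 0.1416, 0.3628, 0.2124]
Σpᵢ² = (1024 + 256 + 1681 + 576)/113² = 3537/12769
Gini = 1 - Σpᵢ² = 1 - 3537/12769 = 0.723

0.723


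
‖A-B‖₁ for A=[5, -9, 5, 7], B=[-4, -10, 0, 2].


d = |5+ 4| + |-9+ 10| + |5-0| + |7-2|
  = 9 + 1 + 5 + 5
  = 20

20


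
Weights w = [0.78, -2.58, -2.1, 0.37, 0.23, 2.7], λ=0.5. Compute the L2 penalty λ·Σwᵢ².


‖w‖₂² = (0.78)² + (-2.58)² + (-2.1)² + (0.37)² + (0.23)² + (2.7)²
     = 0.6084 + 6.6564 + 4.41 + 0.1369 + 0.0529 + 7.29
     = 19.1546
λ·‖w‖₂² = 0.5·19.1546 = 9.5773

9.5773
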